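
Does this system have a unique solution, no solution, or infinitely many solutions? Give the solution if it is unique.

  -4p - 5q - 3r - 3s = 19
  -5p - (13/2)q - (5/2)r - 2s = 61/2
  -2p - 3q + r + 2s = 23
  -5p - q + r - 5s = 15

infinitely many solutions

Row-reduce:
R1 ← R1 / (-4).
R2 ← R2 + 5·R1.
R3 ← R3 + 2·R1.
R4 ← R4 + 5·R1.
R2 ← R2 / (-1/4).
R1 ← R1 − 5/4·R2.
R3 ← R3 + 1/2·R2.
R4 ← R4 − 21/4·R2.
Swap R3 and R4.
R3 ← R3 / (31).
R1 ← R1 − 7·R3.
R2 ← R2 + 5·R3.
Rank is 3 with 4 unknowns, leaving s free.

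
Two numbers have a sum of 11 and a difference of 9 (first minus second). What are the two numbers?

first number: 10, second number: 1

Let x = first number, y = second number.
  x + y = 11
  x - y = 9
Row-reduce the augmented matrix:
R2 ← R2 − 1·R1.
R2 ← R2 / (-2).
R1 ← R1 − 1·R2.
Reading off the reduced rows gives x = 10, y = 1.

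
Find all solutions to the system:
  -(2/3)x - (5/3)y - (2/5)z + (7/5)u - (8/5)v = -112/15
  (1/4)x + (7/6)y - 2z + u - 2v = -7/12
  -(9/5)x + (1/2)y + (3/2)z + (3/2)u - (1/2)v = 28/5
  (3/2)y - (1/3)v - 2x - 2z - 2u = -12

Row-reduce:
R1 ← R1 / (-2/3).
R2 ← R2 − 1/4·R1.
R3 ← R3 + 9/5·R1.
R4 ← R4 + 2·R1.
R2 ← R2 / (13/24).
R1 ← R1 − 5/2·R2.
R3 ← R3 − 5·R2.
R4 ← R4 − 13/2·R2.
R3 ← R3 / (14577/650).
R1 ← R1 − 684/65·R3.
R2 ← R2 + 258/65·R3.
R4 ← R4 − 25·R3.
R4 ← R4 / (-60891/9718).
R1 ← R1 + 7110/4859·R4.
R2 ← R2 + 9/113·R4.
R3 ← R3 + 3544/4859·R4.
Rank is 4 with 5 unknowns, leaving v free.

infinitely many solutions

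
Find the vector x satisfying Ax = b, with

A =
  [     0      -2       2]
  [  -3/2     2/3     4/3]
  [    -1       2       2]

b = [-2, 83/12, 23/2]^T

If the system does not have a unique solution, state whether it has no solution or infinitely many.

x_1 = -3/2, x_2 = 3, x_3 = 2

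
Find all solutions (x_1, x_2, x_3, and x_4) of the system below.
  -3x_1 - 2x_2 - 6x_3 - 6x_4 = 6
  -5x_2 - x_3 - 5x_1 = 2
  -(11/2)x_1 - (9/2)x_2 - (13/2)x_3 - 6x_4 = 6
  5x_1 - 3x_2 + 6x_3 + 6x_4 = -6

no solution

Row-reduce:
R1 ← R1 / (-3).
R2 ← R2 + 5·R1.
R3 ← R3 + 11/2·R1.
R4 ← R4 − 5·R1.
R2 ← R2 / (-5/3).
R1 ← R1 − 2/3·R2.
R3 ← R3 + 5/6·R2.
R4 ← R4 + 19/3·R2.
Swap R3 and R4.
R3 ← R3 / (-191/5).
R1 ← R1 − 28/5·R3.
R2 ← R2 + 27/5·R3.
Row 4 reduces to 0 = -1, a contradiction. The system is inconsistent.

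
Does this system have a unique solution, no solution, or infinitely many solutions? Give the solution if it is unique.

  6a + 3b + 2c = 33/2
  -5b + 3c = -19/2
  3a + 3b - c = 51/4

a = 11/4, b = 1, c = -3/2

Row-reduce the augmented matrix:
R1 ← R1 / (6).
R3 ← R3 − 3·R1.
R2 ← R2 / (-5).
R1 ← R1 − 1/2·R2.
R3 ← R3 − 3/2·R2.
R3 ← R3 / (-11/10).
R1 ← R1 − 19/30·R3.
R2 ← R2 + 3/5·R3.
Reading off the reduced rows gives a = 11/4, b = 1, c = -3/2.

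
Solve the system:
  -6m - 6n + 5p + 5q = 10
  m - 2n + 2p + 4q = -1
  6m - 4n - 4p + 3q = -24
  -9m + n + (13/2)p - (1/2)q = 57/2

no solution

Row-reduce:
R1 ← R1 / (-6).
R2 ← R2 − 1·R1.
R3 ← R3 − 6·R1.
R4 ← R4 + 9·R1.
R2 ← R2 / (-3).
R1 ← R1 − 1·R2.
R3 ← R3 + 10·R2.
R4 ← R4 − 10·R2.
R3 ← R3 / (-76/9).
R1 ← R1 − 1/9·R3.
R2 ← R2 + 17/18·R3.
R4 ← R4 − 76/9·R3.
Row 4 reduces to 0 = -1/2, a contradiction. The system is inconsistent.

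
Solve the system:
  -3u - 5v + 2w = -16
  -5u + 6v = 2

infinitely many solutions

Row-reduce:
R1 ← R1 / (-3).
R2 ← R2 + 5·R1.
R2 ← R2 / (43/3).
R1 ← R1 − 5/3·R2.
Rank is 2 with 3 unknowns, leaving w free.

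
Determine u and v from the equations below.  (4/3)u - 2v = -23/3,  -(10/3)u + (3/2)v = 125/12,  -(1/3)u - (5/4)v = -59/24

u = -2, v = 5/2

Row-reduce the augmented matrix:
R1 ← R1 / (4/3).
R2 ← R2 + 10/3·R1.
R3 ← R3 + 1/3·R1.
R2 ← R2 / (-7/2).
R1 ← R1 + 3/2·R2.
R3 ← R3 + 7/4·R2.
R3 reduces to 0 = 0, so the extra equation is consistent.
Reading off the reduced rows gives u = -2, v = 5/2.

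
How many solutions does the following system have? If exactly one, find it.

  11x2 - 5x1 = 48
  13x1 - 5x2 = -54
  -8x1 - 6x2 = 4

Row-reduce:
R1 ← R1 / (-5).
R2 ← R2 − 13·R1.
R3 ← R3 + 8·R1.
R2 ← R2 / (118/5).
R1 ← R1 + 11/5·R2.
R3 ← R3 + 118/5·R2.
Row 3 reduces to 0 = -2, a contradiction. The system is inconsistent.

no solution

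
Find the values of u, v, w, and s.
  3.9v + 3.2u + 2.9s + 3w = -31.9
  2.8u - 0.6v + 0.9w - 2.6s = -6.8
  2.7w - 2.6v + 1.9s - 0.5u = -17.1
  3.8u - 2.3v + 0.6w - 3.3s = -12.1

u = -6, v = 2, w = -2, s = -5

Row-reduce the augmented matrix:
R1 ← R1 / (16/5).
R2 ← R2 − 14/5·R1.
R3 ← R3 + 1/2·R1.
R4 ← R4 − 19/5·R1.
R2 ← R2 / (-321/80).
R1 ← R1 − 39/32·R2.
R3 ← R3 + 637/320·R2.
R4 ← R4 + 1109/160·R2.
R3 ← R3 / (3445/856).
R1 ← R1 − 177/428·R3.
R2 ← R2 − 46/107·R3.
R4 ← R4 − 37/2140·R3.
R4 ← R4 / (36341/17225).
R1 ← R1 + 3989/3445·R4.
R2 ← R2 − 2607/3445·R4.
R3 ← R3 − 4196/3445·R4.
Reading off the reduced rows gives u = -6, v = 2, w = -2, s = -5.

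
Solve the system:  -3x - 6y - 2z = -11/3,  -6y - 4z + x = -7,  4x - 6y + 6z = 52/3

Row-reduce the augmented matrix:
R1 ← R1 / (-3).
R2 ← R2 − 1·R1.
R3 ← R3 − 4·R1.
R2 ← R2 / (-8).
R1 ← R1 − 2·R2.
R3 ← R3 + 14·R2.
R3 ← R3 / (23/2).
R1 ← R1 + 1/2·R3.
R2 ← R2 − 7/12·R3.
Reading off the reduced rows gives x = 1/3, y = -1/3, z = 7/3.

x = 1/3, y = -1/3, z = 7/3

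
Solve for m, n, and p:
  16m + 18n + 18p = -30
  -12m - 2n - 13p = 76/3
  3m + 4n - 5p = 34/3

Row-reduce the augmented matrix:
R1 ← R1 / (16).
R2 ← R2 + 12·R1.
R3 ← R3 − 3·R1.
R2 ← R2 / (23/2).
R1 ← R1 − 9/8·R2.
R3 ← R3 − 5/8·R2.
R3 ← R3 / (-773/92).
R1 ← R1 − 99/92·R3.
R2 ← R2 − 1/23·R3.
Reading off the reduced rows gives m = 0, n = 1/3, p = -2.

m = 0, n = 1/3, p = -2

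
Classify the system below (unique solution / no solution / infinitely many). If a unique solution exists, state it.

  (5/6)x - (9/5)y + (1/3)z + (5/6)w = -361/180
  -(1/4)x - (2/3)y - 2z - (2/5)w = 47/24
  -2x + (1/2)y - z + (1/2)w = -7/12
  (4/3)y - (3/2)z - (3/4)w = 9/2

x = 3/2, y = 3/2, z = -5/3, w = 0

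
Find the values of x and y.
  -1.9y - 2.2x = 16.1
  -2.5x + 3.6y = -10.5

x = -3, y = -5

Row-reduce the augmented matrix:
R1 ← R1 / (-11/5).
R2 ← R2 + 5/2·R1.
R2 ← R2 / (1267/220).
R1 ← R1 − 19/22·R2.
Reading off the reduced rows gives x = -3, y = -5.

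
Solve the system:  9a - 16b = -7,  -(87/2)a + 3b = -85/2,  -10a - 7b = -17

Row-reduce:
R1 ← R1 / (9).
R2 ← R2 + 87/2·R1.
R3 ← R3 + 10·R1.
R2 ← R2 / (-223/3).
R1 ← R1 + 16/9·R2.
R3 ← R3 + 223/9·R2.
Row 3 reduces to 0 = 2/3, a contradiction. The system is inconsistent.

no solution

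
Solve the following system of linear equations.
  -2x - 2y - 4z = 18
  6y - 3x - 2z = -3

Row-reduce:
R1 ← R1 / (-2).
R2 ← R2 + 3·R1.
R2 ← R2 / (9).
R1 ← R1 − 1·R2.
Rank is 2 with 3 unknowns, leaving z free.

infinitely many solutions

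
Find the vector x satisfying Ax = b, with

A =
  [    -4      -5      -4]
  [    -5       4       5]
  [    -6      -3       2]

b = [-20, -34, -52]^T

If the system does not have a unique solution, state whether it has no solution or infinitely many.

x_1 = 5, x_2 = 4, x_3 = -5

Row-reduce the augmented matrix:
R1 ← R1 / (-4).
R2 ← R2 + 5·R1.
R3 ← R3 + 6·R1.
R2 ← R2 / (41/4).
R1 ← R1 − 5/4·R2.
R3 ← R3 − 9/2·R2.
R3 ← R3 / (148/41).
R1 ← R1 + 9/41·R3.
R2 ← R2 − 40/41·R3.
Reading off the reduced rows gives x_1 = 5, x_2 = 4, x_3 = -5.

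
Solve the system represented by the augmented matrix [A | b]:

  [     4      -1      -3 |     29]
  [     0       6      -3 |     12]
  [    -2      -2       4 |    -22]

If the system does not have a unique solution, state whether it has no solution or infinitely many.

x_1 = 6, x_2 = 1, x_3 = -2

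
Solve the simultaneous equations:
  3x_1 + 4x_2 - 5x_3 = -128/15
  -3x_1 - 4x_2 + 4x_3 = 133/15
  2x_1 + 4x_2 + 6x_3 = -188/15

Row-reduce the augmented matrix:
R1 ← R1 / (3).
R2 ← R2 + 3·R1.
R3 ← R3 − 2·R1.
Swap R2 and R3.
R2 ← R2 / (4/3).
R1 ← R1 − 4/3·R2.
R3 ← R3 / (-1).
R1 ← R1 + 11·R3.
R2 ← R2 − 7·R3.
Reading off the reduced rows gives x_1 = 1/3, x_2 = -14/5, x_3 = -1/3.

x_1 = 1/3, x_2 = -14/5, x_3 = -1/3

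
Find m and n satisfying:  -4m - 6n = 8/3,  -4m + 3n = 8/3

Row-reduce the augmented matrix:
R1 ← R1 / (-4).
R2 ← R2 + 4·R1.
R2 ← R2 / (9).
R1 ← R1 − 3/2·R2.
Reading off the reduced rows gives m = -2/3, n = 0.

m = -2/3, n = 0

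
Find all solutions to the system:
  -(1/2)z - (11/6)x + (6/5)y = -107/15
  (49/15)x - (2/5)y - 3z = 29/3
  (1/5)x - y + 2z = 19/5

Row-reduce:
R1 ← R1 / (-11/6).
R2 ← R2 − 49/15·R1.
R3 ← R3 − 1/5·R1.
R2 ← R2 / (478/275).
R1 ← R1 + 36/55·R2.
R3 ← R3 + 239/275·R2.
Row 3 reduces to 0 = 3/2, a contradiction. The system is inconsistent.

no solution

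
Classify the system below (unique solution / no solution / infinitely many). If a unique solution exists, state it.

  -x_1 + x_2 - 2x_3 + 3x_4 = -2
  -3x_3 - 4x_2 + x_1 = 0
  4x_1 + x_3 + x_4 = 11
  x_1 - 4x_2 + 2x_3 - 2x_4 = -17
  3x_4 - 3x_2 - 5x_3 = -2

x_1 = 5, x_2 = 5, x_3 = -5, x_4 = -4

Row-reduce the augmented matrix:
R1 ← R1 / (-1).
R2 ← R2 − 1·R1.
R3 ← R3 − 4·R1.
R4 ← R4 − 1·R1.
R2 ← R2 / (-3).
R1 ← R1 + 1·R2.
R3 ← R3 − 4·R2.
R4 ← R4 + 3·R2.
R5 ← R5 + 3·R2.
R3 ← R3 / (-41/3).
R1 ← R1 − 11/3·R3.
R2 ← R2 − 5/3·R3.
R4 ← R4 − 5·R3.
R4 ← R4 / (173/41).
R1 ← R1 − 23/41·R4.
R2 ← R2 − 44/41·R4.
R3 ← R3 + 51/41·R4.
R5 reduces to 0 = 0, so the extra equation is consistent.
Reading off the reduced rows gives x_1 = 5, x_2 = 5, x_3 = -5, x_4 = -4.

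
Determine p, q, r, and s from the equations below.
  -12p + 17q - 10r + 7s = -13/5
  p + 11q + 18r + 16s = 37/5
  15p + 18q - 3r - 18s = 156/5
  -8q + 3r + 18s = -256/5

p = -2, q = 1, r = 12/5, s = -14/5

Row-reduce the augmented matrix:
R1 ← R1 / (-12).
R2 ← R2 − 1·R1.
R3 ← R3 − 15·R1.
R2 ← R2 / (149/12).
R1 ← R1 + 17/12·R2.
R3 ← R3 − 157/4·R2.
R4 ← R4 + 8·R2.
R3 ← R3 / (-10395/149).
R1 ← R1 − 416/149·R3.
R2 ← R2 − 206/149·R3.
R4 ← R4 − 2095/149·R3.
R4 ← R4 / (3755/231).
R1 ← R1 + 1339/1155·R4.
R2 ← R2 − 131/1155·R4.
R3 ← R3 − 1021/1155·R4.
Reading off the reduced rows gives p = -2, q = 1, r = 12/5, s = -14/5.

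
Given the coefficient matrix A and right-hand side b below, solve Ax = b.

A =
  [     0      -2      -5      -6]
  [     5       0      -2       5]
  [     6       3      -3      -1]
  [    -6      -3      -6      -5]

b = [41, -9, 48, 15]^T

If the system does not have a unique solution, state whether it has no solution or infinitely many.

Row-reduce the augmented matrix:
Swap R1 and R2.
R1 ← R1 / (5).
R3 ← R3 − 6·R1.
R4 ← R4 + 6·R1.
R2 ← R2 / (-2).
R3 ← R3 − 3·R2.
R4 ← R4 + 3·R2.
R3 ← R3 / (-81/10).
R1 ← R1 + 2/5·R3.
R2 ← R2 − 5/2·R3.
R4 ← R4 + 9/10·R3.
R4 ← R4 / (106/9).
R1 ← R1 − 145/81·R4.
R2 ← R2 + 157/81·R4.
R3 ← R3 − 160/81·R4.
Reading off the reduced rows gives x_1 = 3, x_2 = 5, x_3 = -3, x_4 = -6.

x_1 = 3, x_2 = 5, x_3 = -3, x_4 = -6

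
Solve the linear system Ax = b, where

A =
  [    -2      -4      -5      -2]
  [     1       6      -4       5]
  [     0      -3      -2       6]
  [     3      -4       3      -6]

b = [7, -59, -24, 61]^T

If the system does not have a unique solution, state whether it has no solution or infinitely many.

x_1 = 2, x_2 = -4, x_3 = 3, x_4 = -5

Row-reduce the augmented matrix:
R1 ← R1 / (-2).
R2 ← R2 − 1·R1.
R4 ← R4 − 3·R1.
R2 ← R2 / (4).
R1 ← R1 − 2·R2.
R3 ← R3 + 3·R2.
R4 ← R4 + 10·R2.
R3 ← R3 / (-55/8).
R1 ← R1 − 23/4·R3.
R2 ← R2 + 13/8·R3.
R4 ← R4 + 83/4·R3.
R4 ← R4 / (-1439/55).
R1 ← R1 − 359/55·R4.
R2 ← R2 + 62/55·R4.
R3 ← R3 + 72/55·R4.
Reading off the reduced rows gives x_1 = 2, x_2 = -4, x_3 = 3, x_4 = -5.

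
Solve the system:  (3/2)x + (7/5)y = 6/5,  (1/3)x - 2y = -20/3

x = -2, y = 3

Row-reduce the augmented matrix:
R1 ← R1 / (3/2).
R2 ← R2 − 1/3·R1.
R2 ← R2 / (-104/45).
R1 ← R1 − 14/15·R2.
Reading off the reduced rows gives x = -2, y = 3.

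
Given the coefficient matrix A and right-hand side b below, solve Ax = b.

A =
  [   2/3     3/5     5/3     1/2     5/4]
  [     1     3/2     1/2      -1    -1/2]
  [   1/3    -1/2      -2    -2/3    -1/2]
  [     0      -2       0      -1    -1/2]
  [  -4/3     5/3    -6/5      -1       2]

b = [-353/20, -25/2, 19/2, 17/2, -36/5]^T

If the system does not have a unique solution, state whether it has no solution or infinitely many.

x_1 = -5, x_2 = -4, x_3 = -4, x_4 = 2, x_5 = -5

Row-reduce the augmented matrix:
R1 ← R1 / (2/3).
R2 ← R2 − 1·R1.
R3 ← R3 − 1/3·R1.
R5 ← R5 + 4/3·R1.
R2 ← R2 / (3/5).
R1 ← R1 − 9/10·R2.
R3 ← R3 + 4/5·R2.
R4 ← R4 + 2·R2.
R5 ← R5 − 43/15·R2.
R3 ← R3 / (-11/2).
R1 ← R1 − 11/2·R3.
R2 ← R2 + 10/3·R3.
R4 ← R4 + 20/3·R3.
R5 ← R5 − 526/45·R3.
R4 ← R4 / (-191/66).
R1 ← R1 − 1/8·R4.
R2 ← R2 + 125/132·R4.
R3 ← R3 − 13/22·R4.
R5 ← R5 − 2879/1980·R4.
R5 ← R5 / (29287/5730).
R1 ← R1 − 577/573·R5.
R2 ← R2 + 175/573·R5.
R3 ← R3 − 71/573·R5.
R4 ← R4 − 1273/1146·R5.
Reading off the reduced rows gives x_1 = -5, x_2 = -4, x_3 = -4, x_4 = 2, x_5 = -5.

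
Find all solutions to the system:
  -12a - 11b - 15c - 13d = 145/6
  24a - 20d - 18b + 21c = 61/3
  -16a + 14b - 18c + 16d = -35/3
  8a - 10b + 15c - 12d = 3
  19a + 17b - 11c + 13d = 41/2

a = 1, b = 1/2, c = -4/3, d = -5/3

Row-reduce the augmented matrix:
R1 ← R1 / (-12).
R2 ← R2 − 24·R1.
R3 ← R3 + 16·R1.
R4 ← R4 − 8·R1.
R5 ← R5 − 19·R1.
R2 ← R2 / (-40).
R1 ← R1 − 11/12·R2.
R3 ← R3 − 86/3·R2.
R4 ← R4 + 52/3·R2.
R5 ← R5 + 5/12·R2.
R3 ← R3 / (-89/20).
R1 ← R1 − 167/160·R3.
R2 ← R2 − 9/40·R3.
R4 ← R4 − 89/10·R3.
R5 ← R5 + 1109/32·R3.
Swap R4 and R5.
R4 ← R4 / (-10637/1068).
R1 ← R1 − 41/356·R4.
R2 ← R2 − 104/89·R4.
R3 ← R3 + 22/267·R4.
R5 reduces to 0 = 0, so the extra equation is consistent.
Reading off the reduced rows gives a = 1, b = 1/2, c = -4/3, d = -5/3.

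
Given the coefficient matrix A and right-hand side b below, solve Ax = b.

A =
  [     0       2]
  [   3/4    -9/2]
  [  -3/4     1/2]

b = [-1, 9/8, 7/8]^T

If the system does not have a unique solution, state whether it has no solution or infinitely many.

Row-reduce the augmented matrix:
Swap R1 and R2.
R1 ← R1 / (3/4).
R3 ← R3 + 3/4·R1.
R2 ← R2 / (2).
R1 ← R1 + 6·R2.
R3 ← R3 + 4·R2.
R3 reduces to 0 = 0, so the extra equation is consistent.
Reading off the reduced rows gives x_1 = -3/2, x_2 = -1/2.

x_1 = -3/2, x_2 = -1/2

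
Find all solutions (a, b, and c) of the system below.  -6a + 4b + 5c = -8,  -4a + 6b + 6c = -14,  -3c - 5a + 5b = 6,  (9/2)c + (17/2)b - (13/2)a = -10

Row-reduce:
R1 ← R1 / (-6).
R2 ← R2 + 4·R1.
R3 ← R3 + 5·R1.
R4 ← R4 + 13/2·R1.
R2 ← R2 / (10/3).
R1 ← R1 + 2/3·R2.
R3 ← R3 − 5/3·R2.
R4 ← R4 − 25/6·R2.
R3 ← R3 / (-17/2).
R1 ← R1 + 3/10·R3.
R2 ← R2 − 4/5·R3.
R4 ← R4 + 17/4·R3.
Row 4 reduces to 0 = 1, a contradiction. The system is inconsistent.

no solution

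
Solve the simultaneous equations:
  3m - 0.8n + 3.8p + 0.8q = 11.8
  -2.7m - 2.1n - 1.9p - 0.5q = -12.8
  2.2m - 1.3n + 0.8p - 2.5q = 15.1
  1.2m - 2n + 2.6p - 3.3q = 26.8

m = 0, n = 3, p = 5, q = -6

Row-reduce the augmented matrix:
R1 ← R1 / (3).
R2 ← R2 + 27/10·R1.
R3 ← R3 − 11/5·R1.
R4 ← R4 − 6/5·R1.
R2 ← R2 / (-141/50).
R1 ← R1 + 4/15·R2.
R3 ← R3 + 107/150·R2.
R4 ← R4 + 42/25·R2.
R3 ← R3 / (-1003/423).
R1 ← R1 − 475/423·R3.
R2 ← R2 + 76/141·R3.
R4 ← R4 − 41/235·R3.
R4 ← R4 / (-199711/50150).
R1 ← R1 + 1246/1003·R4.
R2 ← R2 − 3191/5015·R4.
R3 ← R3 − 6646/5015·R4.
Reading off the reduced rows gives m = 0, n = 3, p = 5, q = -6.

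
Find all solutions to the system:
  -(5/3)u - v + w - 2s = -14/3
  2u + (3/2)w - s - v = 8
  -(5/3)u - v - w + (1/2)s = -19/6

infinitely many solutions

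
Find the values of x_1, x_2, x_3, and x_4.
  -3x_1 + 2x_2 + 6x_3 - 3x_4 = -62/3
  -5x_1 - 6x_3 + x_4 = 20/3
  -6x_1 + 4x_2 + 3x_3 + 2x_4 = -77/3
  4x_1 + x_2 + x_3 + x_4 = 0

x_1 = 4/3, x_2 = -7/3, x_3 = -7/3, x_4 = -2/3

Row-reduce the augmented matrix:
R1 ← R1 / (-3).
R2 ← R2 + 5·R1.
R3 ← R3 + 6·R1.
R4 ← R4 − 4·R1.
R2 ← R2 / (-10/3).
R1 ← R1 + 2/3·R2.
R4 ← R4 − 11/3·R2.
R3 ← R3 / (-9).
R1 ← R1 − 6/5·R3.
R2 ← R2 − 24/5·R3.
R4 ← R4 + 43/5·R3.
R4 ← R4 / (-182/45).
R1 ← R1 − 13/15·R4.
R2 ← R2 − 37/15·R4.
R3 ← R3 + 8/9·R4.
Reading off the reduced rows gives x_1 = 4/3, x_2 = -7/3, x_3 = -7/3, x_4 = -2/3.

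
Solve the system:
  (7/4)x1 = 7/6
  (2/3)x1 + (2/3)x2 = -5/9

Row-reduce the augmented matrix:
R1 ← R1 / (7/4).
R2 ← R2 − 2/3·R1.
R2 ← R2 / (2/3).
Reading off the reduced rows gives x1 = 2/3, x2 = -3/2.

x1 = 2/3, x2 = -3/2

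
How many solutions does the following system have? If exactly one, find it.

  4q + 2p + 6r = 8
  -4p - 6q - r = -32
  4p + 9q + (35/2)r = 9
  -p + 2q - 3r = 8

Row-reduce:
R1 ← R1 / (2).
R2 ← R2 + 4·R1.
R3 ← R3 − 4·R1.
R4 ← R4 + 1·R1.
R2 ← R2 / (2).
R1 ← R1 − 2·R2.
R3 ← R3 − 1·R2.
R4 ← R4 − 4·R2.
Swap R3 and R4.
R3 ← R3 / (-22).
R1 ← R1 + 8·R3.
R2 ← R2 − 11/2·R3.
Row 4 reduces to 0 = 1, a contradiction. The system is inconsistent.

no solution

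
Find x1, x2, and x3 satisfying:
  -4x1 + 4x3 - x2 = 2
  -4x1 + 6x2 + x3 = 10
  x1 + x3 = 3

x1 = 1, x2 = 2, x3 = 2

Row-reduce the augmented matrix:
R1 ← R1 / (-4).
R2 ← R2 + 4·R1.
R3 ← R3 − 1·R1.
R2 ← R2 / (7).
R1 ← R1 − 1/4·R2.
R3 ← R3 + 1/4·R2.
R3 ← R3 / (53/28).
R1 ← R1 + 25/28·R3.
R2 ← R2 + 3/7·R3.
Reading off the reduced rows gives x1 = 1, x2 = 2, x3 = 2.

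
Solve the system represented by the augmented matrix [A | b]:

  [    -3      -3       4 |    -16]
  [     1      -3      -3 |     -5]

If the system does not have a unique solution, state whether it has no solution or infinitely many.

infinitely many solutions

Row-reduce:
R1 ← R1 / (-3).
R2 ← R2 − 1·R1.
R2 ← R2 / (-4).
R1 ← R1 − 1·R2.
Rank is 2 with 3 unknowns, leaving x_3 free.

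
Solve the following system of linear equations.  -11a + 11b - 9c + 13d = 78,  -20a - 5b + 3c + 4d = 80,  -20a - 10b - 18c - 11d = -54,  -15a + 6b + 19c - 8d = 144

a = -4, b = 4, c = 4, d = 2

Row-reduce the augmented matrix:
R1 ← R1 / (-11).
R2 ← R2 + 20·R1.
R3 ← R3 + 20·R1.
R4 ← R4 + 15·R1.
R2 ← R2 / (-25).
R1 ← R1 + 1·R2.
R3 ← R3 + 30·R2.
R4 ← R4 + 9·R2.
R3 ← R3 / (-1368/55).
R1 ← R1 − 12/275·R3.
R2 ← R2 + 213/275·R3.
R4 ← R4 − 6683/275·R3.
R4 ← R4 / (-67207/2280).
R1 ← R1 + 79/190·R4.
R2 ← R2 − 859/760·R4.
R3 ← R3 − 203/456·R4.
Reading off the reduced rows gives a = -4, b = 4, c = 4, d = 2.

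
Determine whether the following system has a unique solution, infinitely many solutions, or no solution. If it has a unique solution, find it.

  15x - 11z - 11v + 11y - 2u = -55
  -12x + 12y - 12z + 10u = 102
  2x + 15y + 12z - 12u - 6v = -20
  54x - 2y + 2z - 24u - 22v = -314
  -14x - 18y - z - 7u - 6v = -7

Row-reduce:
R1 ← R1 / (15).
R2 ← R2 + 12·R1.
R3 ← R3 − 2·R1.
R4 ← R4 − 54·R1.
R5 ← R5 + 14·R1.
R2 ← R2 / (104/5).
R1 ← R1 − 11/15·R2.
R3 ← R3 − 203/15·R2.
R4 ← R4 + 208/5·R2.
R5 ← R5 + 116/15·R2.
R3 ← R3 / (27).
R2 ← R2 + 1·R3.
R5 ← R5 + 19·R3.
Swap R4 and R5.
R4 ← R4 / (-75169/4212).
R1 ← R1 + 67/156·R4.
R2 ← R2 + 491/2106·R4.
R3 ← R3 + 2683/4212·R4.
Rank is 4 with 5 unknowns, leaving v free.

infinitely many solutions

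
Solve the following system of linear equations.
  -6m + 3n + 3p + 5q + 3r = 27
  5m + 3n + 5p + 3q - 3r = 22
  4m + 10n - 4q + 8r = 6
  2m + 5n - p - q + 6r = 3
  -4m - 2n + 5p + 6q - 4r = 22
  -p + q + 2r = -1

no solution

Row-reduce:
R1 ← R1 / (-6).
R2 ← R2 − 5·R1.
R3 ← R3 − 4·R1.
R4 ← R4 − 2·R1.
R5 ← R5 + 4·R1.
R2 ← R2 / (11/2).
R1 ← R1 + 1/2·R2.
R3 ← R3 − 12·R2.
R4 ← R4 − 6·R2.
R5 ← R5 + 4·R2.
R3 ← R3 / (-158/11).
R1 ← R1 − 2/11·R3.
R2 ← R2 − 15/11·R3.
R4 ← R4 + 90/11·R3.
R5 ← R5 − 93/11·R3.
R6 ← R6 + 1·R3.
R4 ← R4 / (506/237).
R1 ← R1 + 92/237·R4.
R2 ← R2 + 58/237·R4.
R3 ← R3 − 269/237·R4.
R5 ← R5 + 407/237·R4.
R6 ← R6 − 506/237·R4.
R5 ← R5 / (53/46).
R1 ← R1 + 2/11·R5.
R2 ← R2 − 279/253·R5.
R3 ← R3 + 721/506·R5.
R4 ← R4 − 291/506·R5.
Row 6 reduces to 0 = -1, a contradiction. The system is inconsistent.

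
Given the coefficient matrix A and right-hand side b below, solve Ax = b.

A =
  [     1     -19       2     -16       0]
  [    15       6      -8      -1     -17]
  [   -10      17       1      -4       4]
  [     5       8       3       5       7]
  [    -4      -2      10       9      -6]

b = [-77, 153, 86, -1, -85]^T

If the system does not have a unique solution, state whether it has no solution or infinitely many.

x_1 = 1, x_2 = 6, x_3 = -6, x_4 = -3, x_5 = -3

Row-reduce the augmented matrix:
R2 ← R2 − 15·R1.
R3 ← R3 + 10·R1.
R4 ← R4 − 5·R1.
R5 ← R5 + 4·R1.
R2 ← R2 / (291).
R1 ← R1 + 19·R2.
R3 ← R3 + 173·R2.
R4 ← R4 − 103·R2.
R5 ← R5 + 78·R2.
R3 ← R3 / (-463/291).
R1 ← R1 + 140/291·R3.
R2 ← R2 + 38/291·R3.
R4 ← R4 − 1877/291·R3.
R5 ← R5 − 758/97·R3.
R4 ← R4 / (-40945/463).
R1 ← R1 − 2885/463·R4.
R2 ← R2 − 1213/463·R4.
R3 ← R3 − 6377/463·R4.
R5 ← R5 + 45637/463·R4.
R5 ← R5 / (-224909/8189).
R1 ← R1 + 742/8189·R5.
R2 ← R2 − 778/8189·R5.
R3 ← R3 − 16458/8189·R5.
R4 ← R4 − 1087/8189·R5.
Reading off the reduced rows gives x_1 = 1, x_2 = 6, x_3 = -6, x_4 = -3, x_5 = -3.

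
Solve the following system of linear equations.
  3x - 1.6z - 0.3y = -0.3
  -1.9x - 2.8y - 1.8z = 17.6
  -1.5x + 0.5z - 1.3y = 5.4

Row-reduce the augmented matrix:
R1 ← R1 / (3).
R2 ← R2 + 19/10·R1.
R3 ← R3 + 3/2·R1.
R2 ← R2 / (-299/100).
R1 ← R1 + 1/10·R2.
R3 ← R3 + 29/20·R2.
R3 ← R3 / (9547/8970).
R1 ← R1 + 394/897·R3.
R2 ← R2 − 844/897·R3.
Reading off the reduced rows gives x = -2, y = -3, z = -3.

x = -2, y = -3, z = -3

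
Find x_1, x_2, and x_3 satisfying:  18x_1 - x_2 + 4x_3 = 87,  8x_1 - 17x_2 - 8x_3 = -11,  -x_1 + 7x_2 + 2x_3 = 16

Row-reduce the augmented matrix:
R1 ← R1 / (18).
R2 ← R2 − 8·R1.
R3 ← R3 + 1·R1.
R2 ← R2 / (-149/9).
R1 ← R1 + 1/18·R2.
R3 ← R3 − 125/18·R2.
R3 ← R3 / (-280/149).
R1 ← R1 − 38/149·R3.
R2 ← R2 − 88/149·R3.
Reading off the reduced rows gives x_1 = 5, x_2 = 3, x_3 = 0.

x_1 = 5, x_2 = 3, x_3 = 0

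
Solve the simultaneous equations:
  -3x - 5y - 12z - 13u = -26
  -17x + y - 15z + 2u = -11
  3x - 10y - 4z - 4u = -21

Row-reduce:
R1 ← R1 / (-3).
R2 ← R2 + 17·R1.
R3 ← R3 − 3·R1.
R2 ← R2 / (88/3).
R1 ← R1 − 5/3·R2.
R3 ← R3 + 15·R2.
R3 ← R3 / (977/88).
R1 ← R1 − 87/88·R3.
R2 ← R2 − 159/88·R3.
Rank is 3 with 4 unknowns, leaving u free.

infinitely many solutions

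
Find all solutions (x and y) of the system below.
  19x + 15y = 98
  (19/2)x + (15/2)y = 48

no solution

Row-reduce:
R1 ← R1 / (19).
R2 ← R2 − 19/2·R1.
Row 2 reduces to 0 = -1, a contradiction. The system is inconsistent.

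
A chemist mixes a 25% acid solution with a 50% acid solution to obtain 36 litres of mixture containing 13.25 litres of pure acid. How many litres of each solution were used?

litres of solution A: 19, litres of solution B: 17

Let a = litres of solution A, b = litres of solution B.
  a + b = 36
  (1/4)a + (1/2)b = 53/4
From equation 1: a = 36 − b.
Substitute into equation 2 and solve: b = 17.
Then a = 19.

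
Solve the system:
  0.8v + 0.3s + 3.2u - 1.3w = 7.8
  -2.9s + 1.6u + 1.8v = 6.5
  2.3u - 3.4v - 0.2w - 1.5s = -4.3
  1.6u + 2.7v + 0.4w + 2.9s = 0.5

Row-reduce the augmented matrix:
R1 ← R1 / (16/5).
R2 ← R2 − 8/5·R1.
R3 ← R3 − 23/10·R1.
R4 ← R4 − 8/5·R1.
R2 ← R2 / (7/5).
R1 ← R1 − 1/4·R2.
R3 ← R3 + 159/40·R2.
R4 ← R4 − 23/10·R2.
R3 ← R3 / (5779/2240).
R1 ← R1 + 117/224·R3.
R2 ← R2 − 13/28·R3.
R4 ← R4 + 1/56·R3.
R4 ← R4 / (888683/115580).
R1 ← R1 + 8450/5779·R4.
R2 ← R2 + 3599/11558·R4.
R3 ← R3 + 23241/5779·R4.
Reading off the reduced rows gives u = 0, v = 2, w = -5, s = -1.

u = 0, v = 2, w = -5, s = -1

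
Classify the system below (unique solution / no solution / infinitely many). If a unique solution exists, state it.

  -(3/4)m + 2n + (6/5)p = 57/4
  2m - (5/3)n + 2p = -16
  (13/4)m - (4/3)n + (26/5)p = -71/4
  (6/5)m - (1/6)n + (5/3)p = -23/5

m = -3, n = 6, p = 0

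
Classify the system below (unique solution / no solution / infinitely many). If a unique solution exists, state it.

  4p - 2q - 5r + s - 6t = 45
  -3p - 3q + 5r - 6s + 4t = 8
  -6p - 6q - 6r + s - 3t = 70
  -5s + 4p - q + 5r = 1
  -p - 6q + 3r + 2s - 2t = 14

p = -2, q = -4, r = -4, s = -5, t = -5

Row-reduce the augmented matrix:
R1 ← R1 / (4).
R2 ← R2 + 3·R1.
R3 ← R3 + 6·R1.
R4 ← R4 − 4·R1.
R5 ← R5 + 1·R1.
R2 ← R2 / (-9/2).
R1 ← R1 + 1/2·R2.
R3 ← R3 + 9·R2.
R4 ← R4 − 1·R2.
R5 ← R5 + 13/2·R2.
R3 ← R3 / (-16).
R1 ← R1 + 25/18·R3.
R2 ← R2 + 5/18·R3.
R4 ← R4 − 185/18·R3.
R5 ← R5 + 1/18·R3.
R4 ← R4 / (341/288).
R1 ← R1 + 85/288·R4.
R2 ← R2 − 271/288·R4.
R3 ← R3 + 13/16·R4.
R5 ← R5 − 2819/288·R4.
R5 ← R5 / (2384/341).
R1 ← R1 + 267/341·R5.
R2 ← R2 − 422/341·R5.
R3 ← R3 + 41/341·R5.
R4 ← R4 + 339/341·R5.
Reading off the reduced rows gives p = -2, q = -4, r = -4, s = -5, t = -5.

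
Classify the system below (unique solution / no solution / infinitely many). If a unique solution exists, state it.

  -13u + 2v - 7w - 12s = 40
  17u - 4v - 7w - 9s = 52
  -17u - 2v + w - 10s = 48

Row-reduce:
R1 ← R1 / (-13).
R2 ← R2 − 17·R1.
R3 ← R3 + 17·R1.
R2 ← R2 / (-18/13).
R1 ← R1 + 2/13·R2.
R3 ← R3 + 60/13·R2.
R3 ← R3 / (64).
R1 ← R1 − 7/3·R3.
R2 ← R2 − 35/3·R3.
Rank is 3 with 4 unknowns, leaving s free.

infinitely many solutions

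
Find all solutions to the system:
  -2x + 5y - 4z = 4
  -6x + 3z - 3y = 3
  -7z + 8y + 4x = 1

Row-reduce:
R1 ← R1 / (-2).
R2 ← R2 + 6·R1.
R3 ← R3 − 4·R1.
R2 ← R2 / (-18).
R1 ← R1 + 5/2·R2.
R3 ← R3 − 18·R2.
Rank is 2 with 3 unknowns, leaving z free.

infinitely many solutions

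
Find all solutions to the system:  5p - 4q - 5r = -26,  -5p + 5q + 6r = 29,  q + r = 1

no solution

Row-reduce:
R1 ← R1 / (5).
R2 ← R2 + 5·R1.
R1 ← R1 + 4/5·R2.
R3 ← R3 − 1·R2.
Row 3 reduces to 0 = -2, a contradiction. The system is inconsistent.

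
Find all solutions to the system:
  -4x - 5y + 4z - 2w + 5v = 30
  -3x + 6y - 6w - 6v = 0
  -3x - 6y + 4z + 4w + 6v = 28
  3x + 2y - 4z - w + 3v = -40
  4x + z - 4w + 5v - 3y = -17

Row-reduce the augmented matrix:
R1 ← R1 / (-4).
R2 ← R2 + 3·R1.
R3 ← R3 + 3·R1.
R4 ← R4 − 3·R1.
R5 ← R5 − 4·R1.
R2 ← R2 / (39/4).
R1 ← R1 − 5/4·R2.
R3 ← R3 + 9/4·R2.
R4 ← R4 + 7/4·R2.
R5 ← R5 + 8·R2.
R3 ← R3 / (4/13).
R1 ← R1 + 8/13·R3.
R2 ← R2 + 4/13·R3.
R4 ← R4 + 20/13·R3.
R5 ← R5 − 33/13·R3.
R4 ← R4 / (19).
R1 ← R1 − 10·R4.
R2 ← R2 − 4·R4.
R3 ← R3 − 29/2·R4.
R5 ← R5 + 93/2·R4.
R5 ← R5 / (541/38).
R1 ← R1 + 50/19·R5.
R2 ← R2 + 39/19·R5.
R3 ← R3 + 145/38·R5.
R4 ← R4 − 5/19·R5.
Reading off the reduced rows gives x = -4, y = -6, z = 1, w = 0, v = -4.

x = -4, y = -6, z = 1, w = 0, v = -4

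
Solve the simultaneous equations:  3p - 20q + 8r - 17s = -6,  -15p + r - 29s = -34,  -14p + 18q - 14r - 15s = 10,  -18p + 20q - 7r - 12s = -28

Row-reduce:
R1 ← R1 / (3).
R2 ← R2 + 15·R1.
R3 ← R3 + 14·R1.
R4 ← R4 + 18·R1.
R2 ← R2 / (-100).
R1 ← R1 + 20/3·R2.
R3 ← R3 + 226/3·R2.
R4 ← R4 + 100·R2.
R3 ← R3 / (-1133/150).
R1 ← R1 + 1/15·R3.
R2 ← R2 + 41/100·R3.
Rank is 3 with 4 unknowns, leaving s free.

infinitely many solutions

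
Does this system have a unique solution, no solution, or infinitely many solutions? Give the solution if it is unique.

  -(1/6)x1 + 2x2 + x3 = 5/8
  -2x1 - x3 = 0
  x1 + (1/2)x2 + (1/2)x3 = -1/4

x1 = -3/4, x2 = -1/2, x3 = 3/2

Row-reduce the augmented matrix:
R1 ← R1 / (-1/6).
R2 ← R2 + 2·R1.
R3 ← R3 − 1·R1.
R2 ← R2 / (-24).
R1 ← R1 + 12·R2.
R3 ← R3 − 25/2·R2.
R3 ← R3 / (-13/48).
R1 ← R1 − 1/2·R3.
R2 ← R2 − 13/24·R3.
Reading off the reduced rows gives x1 = -3/4, x2 = -1/2, x3 = 3/2.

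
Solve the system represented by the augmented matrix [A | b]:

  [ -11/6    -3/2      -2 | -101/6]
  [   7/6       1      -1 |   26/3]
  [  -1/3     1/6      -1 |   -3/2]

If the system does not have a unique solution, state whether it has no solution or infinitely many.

x_1 = 4, x_2 = 5, x_3 = 1

Row-reduce the augmented matrix:
R1 ← R1 / (-11/6).
R2 ← R2 − 7/6·R1.
R3 ← R3 + 1/3·R1.
R2 ← R2 / (1/22).
R1 ← R1 − 9/11·R2.
R3 ← R3 − 29/66·R2.
R3 ← R3 / (64/3).
R1 ← R1 − 42·R3.
R2 ← R2 + 50·R3.
Reading off the reduced rows gives x_1 = 4, x_2 = 5, x_3 = 1.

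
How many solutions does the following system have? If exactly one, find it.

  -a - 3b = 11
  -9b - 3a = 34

Row-reduce:
R1 ← R1 / (-1).
R2 ← R2 + 3·R1.
Row 2 reduces to 0 = 1, a contradiction. The system is inconsistent.

no solution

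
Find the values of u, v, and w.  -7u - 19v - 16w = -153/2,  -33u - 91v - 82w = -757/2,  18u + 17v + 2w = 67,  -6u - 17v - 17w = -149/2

Row-reduce the augmented matrix:
R1 ← R1 / (-7).
R2 ← R2 + 33·R1.
R3 ← R3 − 18·R1.
R4 ← R4 + 6·R1.
R2 ← R2 / (-10/7).
R1 ← R1 − 19/7·R2.
R3 ← R3 + 223/7·R2.
R4 ← R4 + 5/7·R2.
R3 ← R3 / (537/5).
R1 ← R1 + 51/5·R3.
R2 ← R2 − 23/5·R3.
R4 reduces to 0 = 0, so the extra equation is consistent.
Reading off the reduced rows gives u = 5/2, v = 1, w = 5/2.

u = 5/2, v = 1, w = 5/2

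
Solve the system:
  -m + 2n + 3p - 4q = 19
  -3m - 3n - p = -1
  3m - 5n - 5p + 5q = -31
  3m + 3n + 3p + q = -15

m = -2, n = 4, p = -5, q = -6

Row-reduce the augmented matrix:
R1 ← R1 / (-1).
R2 ← R2 + 3·R1.
R3 ← R3 − 3·R1.
R4 ← R4 − 3·R1.
R2 ← R2 / (-9).
R1 ← R1 + 2·R2.
R3 ← R3 − 1·R2.
R4 ← R4 − 9·R2.
R3 ← R3 / (26/9).
R1 ← R1 + 7/9·R3.
R2 ← R2 − 10/9·R3.
R4 ← R4 − 2·R3.
R4 ← R4 / (64/13).
R1 ← R1 + 5/26·R4.
R2 ← R2 − 11/13·R4.
R3 ← R3 + 51/26·R4.
Reading off the reduced rows gives m = -2, n = 4, p = -5, q = -6.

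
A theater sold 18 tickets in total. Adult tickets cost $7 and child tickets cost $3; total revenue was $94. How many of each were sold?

adult tickets: 10, child tickets: 8

Let a = adult tickets, c = child tickets.
  a + c = 18
  3c + 7a = 94
Row-reduce the augmented matrix:
R2 ← R2 − 7·R1.
R2 ← R2 / (-4).
R1 ← R1 − 1·R2.
Reading off the reduced rows gives a = 10, c = 8.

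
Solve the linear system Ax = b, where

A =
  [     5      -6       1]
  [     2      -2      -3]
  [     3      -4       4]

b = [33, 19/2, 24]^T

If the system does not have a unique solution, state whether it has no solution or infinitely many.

no solution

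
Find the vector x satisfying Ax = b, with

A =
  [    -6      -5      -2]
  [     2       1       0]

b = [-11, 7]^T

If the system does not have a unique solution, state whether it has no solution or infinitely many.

infinitely many solutions

Row-reduce:
R1 ← R1 / (-6).
R2 ← R2 − 2·R1.
R2 ← R2 / (-2/3).
R1 ← R1 − 5/6·R2.
Rank is 2 with 3 unknowns, leaving x_3 free.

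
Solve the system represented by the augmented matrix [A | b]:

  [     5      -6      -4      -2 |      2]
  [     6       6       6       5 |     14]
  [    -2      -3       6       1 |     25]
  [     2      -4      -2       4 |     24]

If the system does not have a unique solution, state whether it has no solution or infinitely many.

Row-reduce the augmented matrix:
R1 ← R1 / (5).
R2 ← R2 − 6·R1.
R3 ← R3 + 2·R1.
R4 ← R4 − 2·R1.
R2 ← R2 / (66/5).
R1 ← R1 + 6/5·R2.
R3 ← R3 + 27/5·R2.
R4 ← R4 + 8/5·R2.
R3 ← R3 / (97/11).
R1 ← R1 − 2/11·R3.
R2 ← R2 − 9/11·R3.
R4 ← R4 − 10/11·R3.
R4 ← R4 / (1561/291).
R1 ← R1 − 20/97·R4.
R2 ← R2 − 76/291·R4.
R3 ← R3 − 71/194·R4.
Reading off the reduced rows gives x_1 = 0, x_2 = -3, x_3 = 2, x_4 = 4.

x_1 = 0, x_2 = -3, x_3 = 2, x_4 = 4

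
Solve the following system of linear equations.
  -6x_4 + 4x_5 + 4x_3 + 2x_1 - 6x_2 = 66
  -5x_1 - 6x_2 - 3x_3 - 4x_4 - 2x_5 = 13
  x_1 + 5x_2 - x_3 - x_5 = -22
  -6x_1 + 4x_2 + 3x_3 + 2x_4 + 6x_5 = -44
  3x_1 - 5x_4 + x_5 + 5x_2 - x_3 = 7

x_1 = 5, x_2 = -5, x_3 = 0, x_4 = -3, x_5 = 2

Row-reduce the augmented matrix:
R1 ← R1 / (2).
R2 ← R2 + 5·R1.
R3 ← R3 − 1·R1.
R4 ← R4 + 6·R1.
R5 ← R5 − 3·R1.
R2 ← R2 / (-21).
R1 ← R1 + 3·R2.
R3 ← R3 − 8·R2.
R4 ← R4 + 14·R2.
R5 ← R5 − 14·R2.
R3 ← R3 / (-1/3).
R1 ← R1 − 1·R3.
R2 ← R2 + 1/3·R3.
R4 ← R4 − 31/3·R3.
R5 ← R5 + 7/3·R3.
R4 ← R4 / (-943/7).
R1 ← R1 + 13·R4.
R2 ← R2 − 36/7·R4.
R3 ← R3 − 89/7·R4.
R5 ← R5 − 21·R4.
R5 ← R5 / (2079/943).
R1 ← R1 + 344/943·R5.
R2 ← R2 − 105/943·R5.
R3 ← R3 − 1124/943·R5.
R4 ← R4 + 99/943·R5.
Reading off the reduced rows gives x_1 = 5, x_2 = -5, x_3 = 0, x_4 = -3, x_5 = 2.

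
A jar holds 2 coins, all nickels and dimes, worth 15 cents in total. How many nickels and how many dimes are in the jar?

Let n = nickels, d = dimes.
  d + n = 2
  5n + 10d = 15
Row-reduce the augmented matrix:
R2 ← R2 − 5·R1.
R2 ← R2 / (5).
R1 ← R1 − 1·R2.
Reading off the reduced rows gives n = 1, d = 1.

nickels: 1, dimes: 1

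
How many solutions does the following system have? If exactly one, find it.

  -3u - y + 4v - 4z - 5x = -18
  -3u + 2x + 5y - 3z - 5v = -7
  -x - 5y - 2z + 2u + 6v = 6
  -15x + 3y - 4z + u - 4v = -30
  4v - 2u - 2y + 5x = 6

infinitely many solutions

Row-reduce:
R1 ← R1 / (-5).
R2 ← R2 − 2·R1.
R3 ← R3 + 1·R1.
R4 ← R4 + 15·R1.
R5 ← R5 − 5·R1.
R2 ← R2 / (23/5).
R1 ← R1 − 1/5·R2.
R3 ← R3 + 24/5·R2.
R4 ← R4 − 6·R2.
R5 ← R5 + 3·R2.
R3 ← R3 / (-6).
R1 ← R1 − 1·R3.
R2 ← R2 + 1·R3.
R4 ← R4 − 14·R3.
R5 ← R5 + 7·R3.
R4 ← R4 / (781/69).
R1 ← R1 − 67/138·R4.
R2 ← R2 + 85/138·R4.
R3 ← R3 − 41/138·R4.
R5 ← R5 + 781/138·R4.
Rank is 4 with 5 unknowns, leaving v free.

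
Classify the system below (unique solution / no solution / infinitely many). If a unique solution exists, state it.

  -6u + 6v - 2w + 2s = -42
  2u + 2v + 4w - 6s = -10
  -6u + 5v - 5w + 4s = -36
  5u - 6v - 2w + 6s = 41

Row-reduce the augmented matrix:
R1 ← R1 / (-6).
R2 ← R2 − 2·R1.
R3 ← R3 + 6·R1.
R4 ← R4 − 5·R1.
R2 ← R2 / (4).
R1 ← R1 + 1·R2.
R3 ← R3 + 1·R2.
R4 ← R4 + 1·R2.
R3 ← R3 / (-13/6).
R1 ← R1 − 7/6·R3.
R2 ← R2 − 5/6·R3.
R4 ← R4 + 17/6·R3.
R4 ← R4 / (71/13).
R1 ← R1 + 17/13·R4.
R2 ← R2 + 14/13·R4.
R3 ← R3 + 4/13·R4.
Reading off the reduced rows gives u = 1, v = -6, w = 0, s = 0.

u = 1, v = -6, w = 0, s = 0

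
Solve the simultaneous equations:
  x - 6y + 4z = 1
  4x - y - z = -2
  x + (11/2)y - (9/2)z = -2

Row-reduce:
R2 ← R2 − 4·R1.
R3 ← R3 − 1·R1.
R2 ← R2 / (23).
R1 ← R1 + 6·R2.
R3 ← R3 − 23/2·R2.
Rank is 2 with 3 unknowns, leaving z free.

infinitely many solutions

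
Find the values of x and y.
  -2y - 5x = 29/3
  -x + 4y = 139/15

Row-reduce the augmented matrix:
R1 ← R1 / (-5).
R2 ← R2 + 1·R1.
R2 ← R2 / (22/5).
R1 ← R1 − 2/5·R2.
Reading off the reduced rows gives x = -13/5, y = 5/3.

x = -13/5, y = 5/3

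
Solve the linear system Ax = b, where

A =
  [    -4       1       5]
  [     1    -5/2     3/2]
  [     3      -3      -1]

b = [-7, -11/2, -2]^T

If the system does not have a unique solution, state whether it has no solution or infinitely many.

infinitely many solutions

Row-reduce:
R1 ← R1 / (-4).
R2 ← R2 − 1·R1.
R3 ← R3 − 3·R1.
R2 ← R2 / (-9/4).
R1 ← R1 + 1/4·R2.
R3 ← R3 + 9/4·R2.
Rank is 2 with 3 unknowns, leaving x_3 free.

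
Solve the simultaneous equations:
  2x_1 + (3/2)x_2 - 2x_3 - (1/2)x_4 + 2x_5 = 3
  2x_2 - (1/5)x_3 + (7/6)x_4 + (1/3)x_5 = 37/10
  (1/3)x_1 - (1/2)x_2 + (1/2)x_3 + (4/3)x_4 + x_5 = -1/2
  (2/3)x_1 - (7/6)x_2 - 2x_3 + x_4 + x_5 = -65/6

infinitely many solutions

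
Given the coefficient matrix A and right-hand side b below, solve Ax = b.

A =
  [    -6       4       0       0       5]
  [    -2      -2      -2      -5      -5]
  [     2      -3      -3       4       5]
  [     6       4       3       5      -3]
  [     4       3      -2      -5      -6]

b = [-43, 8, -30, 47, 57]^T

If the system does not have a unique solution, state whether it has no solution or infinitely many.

Row-reduce the augmented matrix:
R1 ← R1 / (-6).
R2 ← R2 + 2·R1.
R3 ← R3 − 2·R1.
R4 ← R4 − 6·R1.
R5 ← R5 − 4·R1.
R2 ← R2 / (-10/3).
R1 ← R1 + 2/3·R2.
R3 ← R3 + 5/3·R2.
R4 ← R4 − 8·R2.
R5 ← R5 − 17/3·R2.
R3 ← R3 / (-2).
R1 ← R1 − 2/5·R3.
R2 ← R2 − 3/5·R3.
R4 ← R4 + 9/5·R3.
R5 ← R5 + 27/5·R3.
R4 ← R4 / (-257/20).
R1 ← R1 − 23/10·R4.
R2 ← R2 − 69/20·R4.
R3 ← R3 + 13/4·R4.
R5 ← R5 + 621/20·R4.
R5 ← R5 / (3746/257).
R1 ← R1 + 831/514·R5.
R2 ← R2 + 302/257·R5.
R3 ← R3 − 210/257·R5.
R4 ← R4 − 460/257·R5.
Reading off the reduced rows gives x_1 = 6, x_2 = 2, x_3 = 3, x_4 = -3, x_5 = -3.

x_1 = 6, x_2 = 2, x_3 = 3, x_4 = -3, x_5 = -3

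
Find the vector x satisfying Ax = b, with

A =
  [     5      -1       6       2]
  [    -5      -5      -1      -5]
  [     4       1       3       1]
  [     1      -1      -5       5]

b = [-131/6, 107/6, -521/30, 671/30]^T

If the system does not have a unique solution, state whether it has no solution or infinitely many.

Row-reduce the augmented matrix:
R1 ← R1 / (5).
R2 ← R2 + 5·R1.
R3 ← R3 − 4·R1.
R4 ← R4 − 1·R1.
R2 ← R2 / (-6).
R1 ← R1 + 1/5·R2.
R3 ← R3 − 9/5·R2.
R4 ← R4 + 4/5·R2.
R3 ← R3 / (-3/10).
R1 ← R1 − 31/30·R3.
R2 ← R2 + 5/6·R3.
R4 ← R4 + 103/15·R3.
R4 ← R4 / (118/3).
R1 ← R1 + 14/3·R4.
R2 ← R2 − 14/3·R4.
R3 ← R3 − 5·R4.
Reading off the reduced rows gives x_1 = -9/5, x_2 = -5/2, x_3 = -3, x_4 = 4/3.

x_1 = -9/5, x_2 = -5/2, x_3 = -3, x_4 = 4/3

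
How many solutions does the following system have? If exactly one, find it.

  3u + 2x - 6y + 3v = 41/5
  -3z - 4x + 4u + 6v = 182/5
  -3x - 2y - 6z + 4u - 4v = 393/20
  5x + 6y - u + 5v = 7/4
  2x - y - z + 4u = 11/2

x = -7/4, y = 0, z = -3, u = 3/2, v = 12/5

Row-reduce the augmented matrix:
R1 ← R1 / (2).
R2 ← R2 + 4·R1.
R3 ← R3 + 3·R1.
R4 ← R4 − 5·R1.
R5 ← R5 − 2·R1.
R2 ← R2 / (-12).
R1 ← R1 + 3·R2.
R3 ← R3 + 11·R2.
R4 ← R4 − 21·R2.
R5 ← R5 − 5·R2.
R3 ← R3 / (-13/4).
R1 ← R1 − 3/4·R3.
R2 ← R2 − 1/4·R3.
R4 ← R4 + 21/4·R3.
R5 ← R5 + 9/4·R3.
R4 ← R4 / (131/13).
R1 ← R1 + 15/13·R4.
R2 ← R2 + 23/26·R4.
R3 ← R3 − 8/39·R4.
R5 ← R5 − 439/78·R4.
R5 ← R5 / (-4141/393).
R1 ← R1 − 18/131·R5.
R2 ← R2 − 171/131·R5.
R3 ← R3 − 986/393·R5.
R4 ← R4 − 461/131·R5.
Reading off the reduced rows gives x = -7/4, y = 0, z = -3, u = 3/2, v = 12/5.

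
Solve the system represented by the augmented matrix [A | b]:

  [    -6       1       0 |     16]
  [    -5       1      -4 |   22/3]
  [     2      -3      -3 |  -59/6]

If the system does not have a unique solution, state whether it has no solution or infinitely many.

x_1 = -8/3, x_2 = 0, x_3 = 3/2

Row-reduce the augmented matrix:
R1 ← R1 / (-6).
R2 ← R2 + 5·R1.
R3 ← R3 − 2·R1.
R2 ← R2 / (1/6).
R1 ← R1 + 1/6·R2.
R3 ← R3 + 8/3·R2.
R3 ← R3 / (-67).
R1 ← R1 + 4·R3.
R2 ← R2 + 24·R3.
Reading off the reduced rows gives x_1 = -8/3, x_2 = 0, x_3 = 3/2.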